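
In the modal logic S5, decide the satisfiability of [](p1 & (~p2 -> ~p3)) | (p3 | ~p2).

Yes, satisfiable

1. [](p1 & (~p2 -> ~p3)) | (p3 | ~p2), 0
2. p3 | ~p2, 0   [|-rule on 1 (branches; this branch)]
3. ~p2, 0   [|-rule on 2 (branches; this branch)]
Accessibility: 0R0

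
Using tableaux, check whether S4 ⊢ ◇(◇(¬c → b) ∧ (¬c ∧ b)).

Invalid (countermodel exists)

Tableau for the negation ¬◇(◇(¬c → b) ∧ (¬c ∧ b)):
1. ¬◇(◇(¬c → b) ∧ (¬c ∧ b)), w0
2. ¬(◇(¬c → b) ∧ (¬c ∧ b)), w0   [¬◇-rule on 1 via w0Rw0]
3. ¬(¬c ∧ b), w0   [¬∧-rule on 2 (branches; this branch)]
4. ¬b, w0   [¬∧-rule on 3 (branches; this branch)]
Accessibility: w0Rw0
The negation has an open branch (countermodel exists).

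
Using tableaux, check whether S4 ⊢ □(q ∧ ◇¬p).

No, not valid

Tableau for the negation ¬□(q ∧ ◇¬p):
1. ¬□(q ∧ ◇¬p), u
2. ¬(q ∧ ◇¬p), v
3. ¬◇¬p, v
4. p, v
Accessibility: uRu, uRv, vRv
The negation has an open branch (countermodel exists).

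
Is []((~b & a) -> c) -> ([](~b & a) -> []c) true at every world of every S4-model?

Yes, valid

Tableau for the negation ~([]((~b & a) -> c) -> ([](~b & a) -> []c)):
1. ~([]((~b & a) -> c) -> ([](~b & a) -> []c)), 0
2. []((~b & a) -> c), 0
3. ~([](~b & a) -> []c), 0
4. [](~b & a), 0
5. ~[]c, 0
6. (~b & a) -> c, 0
7. ~b & a, 0
8. ~b, 0
9. a, 0
10. c, 0
11. ~c, 1
12. (~b & a) -> c, 1
13. ~b & a, 1
14. ~b, 1
15. a, 1
16. ~(~b & a), 1
17. ~a, 1
Accessibility: 0R0, 0R1, 1R1
Branch closes: a and ~a both at 1.
Every branch of the negation's tableau closes; the branch above is one of them.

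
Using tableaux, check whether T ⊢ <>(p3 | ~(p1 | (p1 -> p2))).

No, not valid

Tableau for the negation ~<>(p3 | ~(p1 | (p1 -> p2))):
1. ~<>(p3 | ~(p1 | (p1 -> p2))), 0
2. ~(p3 | ~(p1 | (p1 -> p2))), 0
3. ~p3, 0
4. p1 | (p1 -> p2), 0
5. p1 -> p2, 0
6. p2, 0
Accessibility: 0R0
The negation has an open branch (countermodel exists).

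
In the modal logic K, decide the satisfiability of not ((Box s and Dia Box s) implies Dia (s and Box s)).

1. not ((Box s and Dia Box s) implies Dia (s and Box s)), w0
2. Box s and Dia Box s, w0
3. not Dia (s and Box s), w0
4. Box s, w0
5. Dia Box s, w0
6. Box s, w1
7. not (s and Box s), w1
8. s, w1
9. not Box s, w1
10. not s, w2
11. s, w2
Accessibility: w0Rw1, w1Rw2
Branch closes: s and not s both at w2.
All branches of the tableau close; one closing branch shown above.

No, unsatisfiable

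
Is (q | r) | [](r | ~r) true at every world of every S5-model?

Valid

Tableau for the negation ~((q | r) | [](r | ~r)):
1. ~((q | r) | [](r | ~r)), u
2. ~(q | r), u   [~|-rule on 1]
3. ~[](r | ~r), u   [~|-rule on 1]
4. ~q, u   [~|-rule on 2]
5. ~r, u   [~|-rule on 2]
6. ~(r | ~r), v   [~[]-rule on 3: fresh world v, uRv]
7. ~r, v   [~|-rule on 6]
8. r, v   [~|-rule on 6]
Accessibility: uRu, uRv, vRu, vRv
Branch closes: r and ~r both at v.
Every branch of the negation's tableau closes; the branch above is one of them.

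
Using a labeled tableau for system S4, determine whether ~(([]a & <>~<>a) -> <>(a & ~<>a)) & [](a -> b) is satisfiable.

No, unsatisfiable

1. ~(([]a & <>~<>a) -> <>(a & ~<>a)) & [](a -> b), u
2. ~(([]a & <>~<>a) -> <>(a & ~<>a)), u
3. [](a -> b), u
4. []a & <>~<>a, u
5. ~<>(a & ~<>a), u
6. []a, u
7. <>~<>a, u
8. a -> b, u
9. ~(a & ~<>a), u
10. a, u
11. b, u
12. <>a, u
13. ~<>a, v
14. a -> b, v
15. ~(a & ~<>a), v
16. a, v
17. ~a, v
Accessibility: uRu, uRv, vRv
Branch closes: a and ~a both at v.
Every branch closes; the branch above is one of them.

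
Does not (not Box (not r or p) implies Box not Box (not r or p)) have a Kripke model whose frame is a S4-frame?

1. not (not Box (not r or p) implies Box not Box (not r or p)), w0
2. not Box (not r or p), w0
3. not Box not Box (not r or p), w0
4. not (not r or p), w1
5. r, w1
6. not p, w1
7. Box (not r or p), w2
8. not r or p, w2
9. p, w2
Accessibility: w0Rw0, w0Rw1, w0Rw2, w1Rw1, w2Rw2

Satisfiable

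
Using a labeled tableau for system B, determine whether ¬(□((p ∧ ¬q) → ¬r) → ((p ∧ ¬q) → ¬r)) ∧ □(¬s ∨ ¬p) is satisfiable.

Unsatisfiable (every branch closes)

1. ¬(□((p ∧ ¬q) → ¬r) → ((p ∧ ¬q) → ¬r)) ∧ □(¬s ∨ ¬p), 0
2. ¬(□((p ∧ ¬q) → ¬r) → ((p ∧ ¬q) → ¬r)), 0
3. □(¬s ∨ ¬p), 0
4. □((p ∧ ¬q) → ¬r), 0
5. ¬((p ∧ ¬q) → ¬r), 0
6. p ∧ ¬q, 0
7. r, 0
8. p, 0
9. ¬q, 0
10. ¬s ∨ ¬p, 0
11. (p ∧ ¬q) → ¬r, 0
12. ¬s, 0
13. ¬(p ∧ ¬q), 0
14. q, 0
Accessibility: 0R0
Branch closes: q and ¬q both at 0.
All branches of the tableau close; one closing branch shown above.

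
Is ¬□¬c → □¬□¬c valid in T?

Invalid (countermodel exists)

Tableau for the negation ¬(¬□¬c → □¬□¬c):
1. ¬(¬□¬c → □¬□¬c), 0
2. ¬□¬c, 0
3. ¬□¬□¬c, 0
4. c, 1
5. □¬c, 2
6. ¬c, 2
Accessibility: 0R0, 0R1, 0R2, 1R1, 2R2
The negation has an open branch (countermodel exists).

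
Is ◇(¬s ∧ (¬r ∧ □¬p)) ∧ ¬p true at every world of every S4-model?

Tableau for the negation ¬(◇(¬s ∧ (¬r ∧ □¬p)) ∧ ¬p):
1. ¬(◇(¬s ∧ (¬r ∧ □¬p)) ∧ ¬p), u
2. p, u   [¬∧-rule on 1 (branches; this branch)]
Accessibility: uRu
The negation has an open branch (countermodel exists).

No, not valid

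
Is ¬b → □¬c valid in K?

No, not valid

Tableau for the negation ¬(¬b → □¬c):
1. ¬(¬b → □¬c), w0
2. ¬b, w0
3. ¬□¬c, w0
4. c, w1
Accessibility: w0Rw1
The negation has an open branch (countermodel exists).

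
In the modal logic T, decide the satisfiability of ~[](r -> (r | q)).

1. ~[](r -> (r | q)), w0
2. ~(r -> (r | q)), w1
3. r, w1
4. ~(r | q), w1
5. ~r, w1
6. ~q, w1
Accessibility: w0Rw0, w0Rw1, w1Rw1
Branch closes: r and ~r both at w1.
(One branch shown.) All branches close.

Unsatisfiable (every branch closes)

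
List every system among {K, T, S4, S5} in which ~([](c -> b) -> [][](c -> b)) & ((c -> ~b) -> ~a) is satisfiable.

K, T

T-tableau for the formula:
1. ~([](c -> b) -> [][](c -> b)) & ((c -> ~b) -> ~a), u
2. ~([](c -> b) -> [][](c -> b)), u
3. (c -> ~b) -> ~a, u
4. [](c -> b), u
5. ~[][](c -> b), u
6. c -> b, u
7. ~a, u
8. b, u
9. ~[](c -> b), v
10. c -> b, v
11. b, v
12. ~(c -> b), w
13. c, w
14. ~b, w
Accessibility: uRu, uRv, vRv, vRw, wRw
Complete open branch: satisfiable in T, hence also in K (this T-model is also a K-model).
S4-tableau for the formula:
1. ~([](c -> b) -> [][](c -> b)) & ((c -> ~b) -> ~a), u
2. ~([](c -> b) -> [][](c -> b)), u
3. (c -> ~b) -> ~a, u
4. [](c -> b), u
5. ~[][](c -> b), u
6. c -> b, u
7. ~(c -> ~b), u
8. c, u
9. b, u
10. ~[](c -> b), v
11. c -> b, v
12. b, v
13. ~(c -> b), w
14. c, w
15. ~b, w
16. c -> b, w
17. b, w
Accessibility: uRu, uRv, uRw, vRv, vRw, wRw
Branch closes: b and ~b both at w.
Every branch closes (one shown): unsatisfiable in S4, hence also in S5 (every S5-frame is an S4-frame).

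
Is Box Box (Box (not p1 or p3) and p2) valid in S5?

Tableau for the negation not Box Box (Box (not p1 or p3) and p2):
1. not Box Box (Box (not p1 or p3) and p2), u
2. not Box (Box (not p1 or p3) and p2), v   [neg-Box-rule on 1: fresh world v, uRv]
3. not (Box (not p1 or p3) and p2), w   [neg-Box-rule on 2: fresh world w, vRw]
4. not p2, w   [neg-and-rule on 3 (branches; this branch)]
Accessibility: uRu, uRv, uRw, vRu, vRv, vRw, wRu, wRv, wRw
The negation has an open branch (countermodel exists).

Invalid (countermodel exists)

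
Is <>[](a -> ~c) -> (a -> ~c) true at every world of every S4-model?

Tableau for the negation ~(<>[](a -> ~c) -> (a -> ~c)):
1. ~(<>[](a -> ~c) -> (a -> ~c)), 0
2. <>[](a -> ~c), 0   [~->-rule on 1]
3. ~(a -> ~c), 0   [~->-rule on 1]
4. a, 0   [~->-rule on 3]
5. c, 0   [~->-rule on 3]
6. [](a -> ~c), 1   [<>-rule on 2: fresh world 1, 0R1]
7. a -> ~c, 1   [[]-rule on 6 via 1R1]
8. ~c, 1   [->-rule on 7 (branches; this branch)]
Accessibility: 0R0, 0R1, 1R1
The negation has an open branch (countermodel exists).

No, not valid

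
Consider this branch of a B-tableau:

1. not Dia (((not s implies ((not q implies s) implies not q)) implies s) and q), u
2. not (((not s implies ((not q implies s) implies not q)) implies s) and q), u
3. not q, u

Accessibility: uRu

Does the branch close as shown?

No world carries both an atom and its negation.

Open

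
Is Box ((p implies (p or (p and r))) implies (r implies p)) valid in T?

Tableau for the negation not Box ((p implies (p or (p and r))) implies (r implies p)):
1. not Box ((p implies (p or (p and r))) implies (r implies p)), 0
2. not ((p implies (p or (p and r))) implies (r implies p)), 1
3. p implies (p or (p and r)), 1
4. not (r implies p), 1
5. r, 1
6. not p, 1
Accessibility: 0R0, 0R1, 1R1
The negation has an open branch (countermodel exists).

No, not valid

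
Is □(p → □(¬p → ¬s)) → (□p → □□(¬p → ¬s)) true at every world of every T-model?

Tableau for the negation ¬(□(p → □(¬p → ¬s)) → (□p → □□(¬p → ¬s))):
1. ¬(□(p → □(¬p → ¬s)) → (□p → □□(¬p → ¬s))), u
2. □(p → □(¬p → ¬s)), u   [¬→-rule on 1]
3. ¬(□p → □□(¬p → ¬s)), u   [¬→-rule on 1]
4. □p, u   [¬→-rule on 3]
5. ¬□□(¬p → ¬s), u   [¬→-rule on 3]
6. p → □(¬p → ¬s), u   [□-rule on 2 via uRu]
7. p, u   [□-rule on 4 via uRu]
8. □(¬p → ¬s), u   [→-rule on 6 (branches; this branch)]
9. ¬p → ¬s, u   [□-rule on 8 via uRu]
10. ¬s, u   [→-rule on 9 (branches; this branch)]
11. ¬□(¬p → ¬s), v   [¬□-rule on 5: fresh world v, uRv]
12. p → □(¬p → ¬s), v   [□-rule on 2 via uRv]
13. p, v   [□-rule on 4 via uRv]
14. ¬p → ¬s, v   [□-rule on 8 via uRv]
15. □(¬p → ¬s), v   [→-rule on 12 (branches; this branch)]
16. ¬s, v   [→-rule on 14 (branches; this branch)]
17. ¬(¬p → ¬s), w   [¬□-rule on 11: fresh world w, vRw]
18. ¬p, w   [¬→-rule on 17]
19. s, w   [¬→-rule on 17]
20. ¬p → ¬s, w   [□-rule on 15 via vRw]
21. ¬s, w   [→-rule on 20 (branches; this branch)]
Accessibility: uRu, uRv, vRv, vRw, wRw
Branch closes: s and ¬s both at w.
Every branch of the negation's tableau closes; the branch above is one of them.

Valid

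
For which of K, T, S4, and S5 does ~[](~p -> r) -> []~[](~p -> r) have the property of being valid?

S5-tableau for the negation ~(~[](~p -> r) -> []~[](~p -> r)):
1. ~(~[](~p -> r) -> []~[](~p -> r)), w0
2. ~[](~p -> r), w0
3. ~[]~[](~p -> r), w0
4. ~(~p -> r), w1
5. ~p, w1
6. ~r, w1
7. [](~p -> r), w2
8. ~p -> r, w0
9. ~p -> r, w1
10. ~p -> r, w2
11. r, w0
12. r, w1
Accessibility: w0Rw0, w0Rw1, w0Rw2, w1Rw0, w1Rw1, w1Rw2, w2Rw0, w2Rw1, w2Rw2
Branch closes: r and ~r both at w1.
Every branch closes (one shown): valid in S5.
S4-tableau for the negation ~(~[](~p -> r) -> []~[](~p -> r)):
1. ~(~[](~p -> r) -> []~[](~p -> r)), w0
2. ~[](~p -> r), w0
3. ~[]~[](~p -> r), w0
4. ~(~p -> r), w1
5. ~p, w1
6. ~r, w1
7. [](~p -> r), w2
8. ~p -> r, w2
9. r, w2
Accessibility: w0Rw0, w0Rw1, w0Rw2, w1Rw1, w2Rw2
Complete open branch: countermodel on an S4-frame, so not valid in S4, nor in K, T (the same frame is also a K-frame and a T-frame).

S5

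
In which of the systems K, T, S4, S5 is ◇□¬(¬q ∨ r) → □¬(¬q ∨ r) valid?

S4-tableau for the negation ¬(◇□¬(¬q ∨ r) → □¬(¬q ∨ r)):
1. ¬(◇□¬(¬q ∨ r) → □¬(¬q ∨ r)), u
2. ◇□¬(¬q ∨ r), u   [¬→-rule on 1]
3. ¬□¬(¬q ∨ r), u   [¬→-rule on 1]
4. □¬(¬q ∨ r), v   [◇-rule on 2: fresh world v, uRv]
5. ¬(¬q ∨ r), v   [□-rule on 4 via vRv]
6. q, v   [¬∨-rule on 5]
7. ¬r, v   [¬∨-rule on 5]
8. ¬q ∨ r, w   [¬□-rule on 3: fresh world w, uRw]
9. r, w   [∨-rule on 8 (branches; this branch)]
Accessibility: uRu, uRv, uRw, vRv, wRw
Complete open branch: countermodel on an S4-frame, so not valid in S4, nor in K, T (the same frame is also a K-frame and a T-frame).
S5-tableau for the negation ¬(◇□¬(¬q ∨ r) → □¬(¬q ∨ r)):
1. ¬(◇□¬(¬q ∨ r) → □¬(¬q ∨ r)), u
2. ◇□¬(¬q ∨ r), u   [¬→-rule on 1]
3. ¬□¬(¬q ∨ r), u   [¬→-rule on 1]
4. □¬(¬q ∨ r), v   [◇-rule on 2: fresh world v, uRv]
5. ¬(¬q ∨ r), u   [□-rule on 4 via vRu]
6. q, u   [¬∨-rule on 5]
7. ¬r, u   [¬∨-rule on 5]
8. ¬(¬q ∨ r), v   [□-rule on 4 via vRv]
9. q, v   [¬∨-rule on 8]
10. ¬r, v   [¬∨-rule on 8]
11. ¬q ∨ r, w   [¬□-rule on 3: fresh world w, uRw]
12. ¬(¬q ∨ r), w   [□-rule on 4 via vRw]
13. q, w   [¬∨-rule on 12]
14. ¬r, w   [¬∨-rule on 12]
15. r, w   [∨-rule on 11 (branches; this branch)]
Accessibility: uRu, uRv, uRw, vRu, vRv, vRw, wRu, wRv, wRw
Branch closes: r and ¬r both at w.
Every branch closes (one shown): valid in S5.

S5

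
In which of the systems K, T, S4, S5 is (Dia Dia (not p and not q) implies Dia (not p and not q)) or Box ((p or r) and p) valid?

S4-tableau for the negation not ((Dia Dia (not p and not q) implies Dia (not p and not q)) or Box ((p or r) and p)):
1. not ((Dia Dia (not p and not q) implies Dia (not p and not q)) or Box ((p or r) and p)), w0
2. not (Dia Dia (not p and not q) implies Dia (not p and not q)), w0   [neg-or-rule on 1]
3. not Box ((p or r) and p), w0   [neg-or-rule on 1]
4. Dia Dia (not p and not q), w0   [neg-implies-rule on 2]
5. not Dia (not p and not q), w0   [neg-implies-rule on 2]
6. not (not p and not q), w0   [neg-Dia-rule on 5 via w0Rw0]
7. q, w0   [neg-and-rule on 6 (branches; this branch)]
8. not ((p or r) and p), w1   [neg-Box-rule on 3: fresh world w1, w0Rw1]
9. not (not p and not q), w1   [neg-Dia-rule on 5 via w0Rw1]
10. not (p or r), w1   [neg-and-rule on 8 (branches; this branch)]
11. not p, w1   [neg-or-rule on 10]
12. not r, w1   [neg-or-rule on 10]
13. q, w1   [neg-and-rule on 9 (branches; this branch)]
14. Dia (not p and not q), w2   [Dia-rule on 4: fresh world w2, w0Rw2]
15. not (not p and not q), w2   [neg-Dia-rule on 5 via w0Rw2]
16. q, w2   [neg-and-rule on 15 (branches; this branch)]
17. not p and not q, w3   [Dia-rule on 14: fresh world w3, w2Rw3]
18. not p, w3   [and-rule on 17]
19. not q, w3   [and-rule on 17]
20. not (not p and not q), w3   [neg-Dia-rule on 5 via w0Rw3]
21. q, w3   [neg-and-rule on 20 (branches; this branch)]
Accessibility: w0Rw0, w0Rw1, w0Rw2, w0Rw3, w1Rw1, w2Rw2, w2Rw3, w3Rw3
Branch closes: q and not q both at w3.
Every branch closes (one shown): valid in S4, hence also in S5 (every theorem of S4 is a theorem of S5).
T-tableau for the negation not ((Dia Dia (not p and not q) implies Dia (not p and not q)) or Box ((p or r) and p)):
1. not ((Dia Dia (not p and not q) implies Dia (not p and not q)) or Box ((p or r) and p)), w0
2. not (Dia Dia (not p and not q) implies Dia (not p and not q)), w0   [neg-or-rule on 1]
3. not Box ((p or r) and p), w0   [neg-or-rule on 1]
4. Dia Dia (not p and not q), w0   [neg-implies-rule on 2]
5. not Dia (not p and not q), w0   [neg-implies-rule on 2]
6. not (not p and not q), w0   [neg-Dia-rule on 5 via w0Rw0]
7. q, w0   [neg-and-rule on 6 (branches; this branch)]
8. not ((p or r) and p), w1   [neg-Box-rule on 3: fresh world w1, w0Rw1]
9. not (not p and not q), w1   [neg-Dia-rule on 5 via w0Rw1]
10. not p, w1   [neg-and-rule on 8 (branches; this branch)]
11. q, w1   [neg-and-rule on 9 (branches; this branch)]
12. Dia (not p and not q), w2   [Dia-rule on 4: fresh world w2, w0Rw2]
13. not (not p and not q), w2   [neg-Dia-rule on 5 via w0Rw2]
14. q, w2   [neg-and-rule on 13 (branches; this branch)]
15. not p and not q, w3   [Dia-rule on 12: fresh world w3, w2Rw3]
16. not p, w3   [and-rule on 15]
17. not q, w3   [and-rule on 15]
Accessibility: w0Rw0, w0Rw1, w0Rw2, w1Rw1, w2Rw2, w2Rw3, w3Rw3
Complete open branch: countermodel on a T-frame, so not valid in T, nor in K (the same frame is also a K-frame).

S4, S5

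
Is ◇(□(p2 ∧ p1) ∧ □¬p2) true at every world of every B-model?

No, not valid

Tableau for the negation ¬◇(□(p2 ∧ p1) ∧ □¬p2):
1. ¬◇(□(p2 ∧ p1) ∧ □¬p2), u
2. ¬(□(p2 ∧ p1) ∧ □¬p2), u
3. ¬□¬p2, u
4. p2, v
5. ¬(□(p2 ∧ p1) ∧ □¬p2), v
6. ¬□¬p2, v
7. p2, w
Accessibility: uRu, uRv, vRu, vRv, vRw, wRv, wRw
The negation has an open branch (countermodel exists).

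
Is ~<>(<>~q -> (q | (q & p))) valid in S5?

No, not valid

Tableau for the negation <>(<>~q -> (q | (q & p))):
1. <>(<>~q -> (q | (q & p))), u
2. <>~q -> (q | (q & p)), v   [<>-rule on 1: fresh world v, uRv]
3. q | (q & p), v   [->-rule on 2 (branches; this branch)]
4. q & p, v   [|-rule on 3 (branches; this branch)]
5. q, v   [&-rule on 4]
6. p, v   [&-rule on 4]
Accessibility: uRu, uRv, vRu, vRv
The negation has an open branch (countermodel exists).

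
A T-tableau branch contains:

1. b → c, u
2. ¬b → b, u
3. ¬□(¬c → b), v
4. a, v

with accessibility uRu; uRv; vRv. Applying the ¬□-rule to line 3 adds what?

a fresh world w with vRw, and ¬(¬c → b) at w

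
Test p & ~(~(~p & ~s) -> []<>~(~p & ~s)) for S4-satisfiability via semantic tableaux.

Satisfiable (open branch found)

1. p & ~(~(~p & ~s) -> []<>~(~p & ~s)), w0
2. p, w0
3. ~(~(~p & ~s) -> []<>~(~p & ~s)), w0
4. ~(~p & ~s), w0
5. ~[]<>~(~p & ~s), w0
6. s, w0
7. ~<>~(~p & ~s), w1
8. ~p & ~s, w1
9. ~p, w1
10. ~s, w1
Accessibility: w0Rw0, w0Rw1, w1Rw1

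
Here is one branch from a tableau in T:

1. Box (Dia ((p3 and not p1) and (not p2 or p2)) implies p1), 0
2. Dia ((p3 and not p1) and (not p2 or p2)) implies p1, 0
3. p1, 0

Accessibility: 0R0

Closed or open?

No, open

No world carries both an atom and its negation.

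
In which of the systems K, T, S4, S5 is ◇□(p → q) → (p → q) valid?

S4-tableau for the negation ¬(◇□(p → q) → (p → q)):
1. ¬(◇□(p → q) → (p → q)), w0
2. ◇□(p → q), w0
3. ¬(p → q), w0
4. p, w0
5. ¬q, w0
6. □(p → q), w1
7. p → q, w1
8. q, w1
Accessibility: w0Rw0, w0Rw1, w1Rw1
Complete open branch: countermodel on an S4-frame, so not valid in S4, nor in K, T (the same frame is also a K-frame and a T-frame).
S5-tableau for the negation ¬(◇□(p → q) → (p → q)):
1. ¬(◇□(p → q) → (p → q)), w0
2. ◇□(p → q), w0
3. ¬(p → q), w0
4. p, w0
5. ¬q, w0
6. □(p → q), w1
7. p → q, w0
8. p → q, w1
9. q, w0
Accessibility: w0Rw0, w0Rw1, w1Rw0, w1Rw1
Branch closes: q and ¬q both at w0.
Every branch closes (one shown): valid in S5.

S5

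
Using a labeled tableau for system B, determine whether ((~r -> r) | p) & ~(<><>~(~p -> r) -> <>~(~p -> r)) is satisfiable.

1. ((~r -> r) | p) & ~(<><>~(~p -> r) -> <>~(~p -> r)), u
2. (~r -> r) | p, u
3. ~(<><>~(~p -> r) -> <>~(~p -> r)), u
4. <><>~(~p -> r), u
5. ~<>~(~p -> r), u
6. ~p -> r, u
7. p, u
8. r, u
9. <>~(~p -> r), v
10. ~p -> r, v
11. r, v
12. ~(~p -> r), w
13. ~p, w
14. ~r, w
Accessibility: uRu, uRv, vRu, vRv, vRw, wRv, wRw

Satisfiable (open branch found)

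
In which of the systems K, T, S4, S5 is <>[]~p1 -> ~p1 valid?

S5-tableau for the negation ~(<>[]~p1 -> ~p1):
1. ~(<>[]~p1 -> ~p1), w0
2. <>[]~p1, w0   [~->-rule on 1]
3. p1, w0   [~->-rule on 1]
4. []~p1, w1   [<>-rule on 2: fresh world w1, w0Rw1]
5. ~p1, w0   [[]-rule on 4 via w1Rw0]
Accessibility: w0Rw0, w0Rw1, w1Rw0, w1Rw1
Branch closes: p1 and ~p1 both at w0.
Every branch closes (one shown): valid in S5.
S4-tableau for the negation ~(<>[]~p1 -> ~p1):
1. ~(<>[]~p1 -> ~p1), w0
2. <>[]~p1, w0   [~->-rule on 1]
3. p1, w0   [~->-rule on 1]
4. []~p1, w1   [<>-rule on 2: fresh world w1, w0Rw1]
5. ~p1, w1   [[]-rule on 4 via w1Rw1]
Accessibility: w0Rw0, w0Rw1, w1Rw1
Complete open branch: countermodel on an S4-frame, so not valid in S4, nor in K, T (the same frame is also a K-frame and a T-frame).

S5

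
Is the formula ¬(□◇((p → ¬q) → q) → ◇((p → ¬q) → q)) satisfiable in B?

Unsatisfiable

1. ¬(□◇((p → ¬q) → q) → ◇((p → ¬q) → q)), w0
2. □◇((p → ¬q) → q), w0   [¬→-rule on 1]
3. ¬◇((p → ¬q) → q), w0   [¬→-rule on 1]
4. ◇((p → ¬q) → q), w0   [□-rule on 2 via w0Rw0]
5. ¬((p → ¬q) → q), w0   [¬◇-rule on 3 via w0Rw0]
6. p → ¬q, w0   [¬→-rule on 5]
7. ¬q, w0   [¬→-rule on 5]
8. (p → ¬q) → q, w1   [◇-rule on 4: fresh world w1, w0Rw1]
9. ◇((p → ¬q) → q), w1   [□-rule on 2 via w0Rw1]
10. ¬((p → ¬q) → q), w1   [¬◇-rule on 3 via w0Rw1]
11. p → ¬q, w1   [¬→-rule on 10]
12. ¬q, w1   [¬→-rule on 10]
13. ¬(p → ¬q), w1   [→-rule on 8 (branches; this branch)]
14. p, w1   [¬→-rule on 13]
15. q, w1   [¬→-rule on 13]
Accessibility: w0Rw0, w0Rw1, w1Rw0, w1Rw1
Branch closes: q and ¬q both at w1.
(One branch shown.) All branches close.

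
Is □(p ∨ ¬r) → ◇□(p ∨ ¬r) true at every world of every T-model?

Valid

Tableau for the negation ¬(□(p ∨ ¬r) → ◇□(p ∨ ¬r)):
1. ¬(□(p ∨ ¬r) → ◇□(p ∨ ¬r)), u
2. □(p ∨ ¬r), u
3. ¬◇□(p ∨ ¬r), u
4. p ∨ ¬r, u
5. ¬□(p ∨ ¬r), u
6. ¬r, u
7. ¬(p ∨ ¬r), v
8. ¬p, v
9. r, v
10. p ∨ ¬r, v
11. ¬□(p ∨ ¬r), v
12. ¬r, v
Accessibility: uRu, uRv, vRv
Branch closes: r and ¬r both at v.
All branches of the negation close; one closing branch shown above.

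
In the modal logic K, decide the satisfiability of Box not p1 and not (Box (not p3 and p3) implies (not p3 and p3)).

Satisfiable

1. Box not p1 and not (Box (not p3 and p3) implies (not p3 and p3)), w0
2. Box not p1, w0   [and-rule on 1]
3. not (Box (not p3 and p3) implies (not p3 and p3)), w0   [and-rule on 1]
4. Box (not p3 and p3), w0   [neg-implies-rule on 3]
5. not (not p3 and p3), w0   [neg-implies-rule on 3]
6. not p3, w0   [neg-and-rule on 5 (branches; this branch)]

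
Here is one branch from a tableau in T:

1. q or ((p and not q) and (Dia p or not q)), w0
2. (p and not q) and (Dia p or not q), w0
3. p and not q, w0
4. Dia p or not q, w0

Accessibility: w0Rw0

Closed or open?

Not closed

There is no literal clash: for every atom and world, at most one sign appears.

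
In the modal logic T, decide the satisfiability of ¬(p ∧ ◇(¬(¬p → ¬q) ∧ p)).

Satisfiable

1. ¬(p ∧ ◇(¬(¬p → ¬q) ∧ p)), 0
2. ¬◇(¬(¬p → ¬q) ∧ p), 0   [¬∧-rule on 1 (branches; this branch)]
3. ¬(¬(¬p → ¬q) ∧ p), 0   [¬◇-rule on 2 via 0R0]
4. ¬p, 0   [¬∧-rule on 3 (branches; this branch)]
Accessibility: 0R0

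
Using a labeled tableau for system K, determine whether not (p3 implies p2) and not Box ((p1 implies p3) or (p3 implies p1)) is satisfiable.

Unsatisfiable (every branch closes)

1. not (p3 implies p2) and not Box ((p1 implies p3) or (p3 implies p1)), 0
2. not (p3 implies p2), 0
3. not Box ((p1 implies p3) or (p3 implies p1)), 0
4. p3, 0
5. not p2, 0
6. not ((p1 implies p3) or (p3 implies p1)), 1
7. not (p1 implies p3), 1
8. not (p3 implies p1), 1
9. p1, 1
10. not p3, 1
11. p3, 1
12. not p1, 1
Accessibility: 0R1
Branch closes: p3 and not p3 both at 1.
All branches of the tableau close; one closing branch shown above.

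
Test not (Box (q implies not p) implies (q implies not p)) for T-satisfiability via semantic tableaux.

Unsatisfiable (every branch closes)

1. not (Box (q implies not p) implies (q implies not p)), w0
2. Box (q implies not p), w0   [neg-implies-rule on 1]
3. not (q implies not p), w0   [neg-implies-rule on 1]
4. q, w0   [neg-implies-rule on 3]
5. p, w0   [neg-implies-rule on 3]
6. q implies not p, w0   [Box-rule on 2 via w0Rw0]
7. not p, w0   [implies-rule on 6 (branches; this branch)]
Accessibility: w0Rw0
Branch closes: p and not p both at w0.
Every branch closes; the branch above is one of them.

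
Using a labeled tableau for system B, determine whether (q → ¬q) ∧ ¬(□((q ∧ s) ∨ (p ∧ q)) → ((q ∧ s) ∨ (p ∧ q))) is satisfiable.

1. (q → ¬q) ∧ ¬(□((q ∧ s) ∨ (p ∧ q)) → ((q ∧ s) ∨ (p ∧ q))), u
2. q → ¬q, u   [∧-rule on 1]
3. ¬(□((q ∧ s) ∨ (p ∧ q)) → ((q ∧ s) ∨ (p ∧ q))), u   [∧-rule on 1]
4. □((q ∧ s) ∨ (p ∧ q)), u   [¬→-rule on 3]
5. ¬((q ∧ s) ∨ (p ∧ q)), u   [¬→-rule on 3]
6. ¬(q ∧ s), u   [¬∨-rule on 5]
7. ¬(p ∧ q), u   [¬∨-rule on 5]
8. (q ∧ s) ∨ (p ∧ q), u   [□-rule on 4 via uRu]
9. ¬q, u   [→-rule on 2 (branches; this branch)]
10. ¬s, u   [¬∧-rule on 6 (branches; this branch)]
11. p ∧ q, u   [∨-rule on 8 (branches; this branch)]
12. p, u   [∧-rule on 11]
13. q, u   [∧-rule on 11]
Accessibility: uRu
Branch closes: q and ¬q both at u.
All branches of the tableau close; one closing branch shown above.

Unsatisfiable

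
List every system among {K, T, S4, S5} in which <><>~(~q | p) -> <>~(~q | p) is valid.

S4, S5

T-tableau for the negation ~(<><>~(~q | p) -> <>~(~q | p)):
1. ~(<><>~(~q | p) -> <>~(~q | p)), 0
2. <><>~(~q | p), 0   [~->-rule on 1]
3. ~<>~(~q | p), 0   [~->-rule on 1]
4. ~q | p, 0   [~<>-rule on 3 via 0R0]
5. p, 0   [|-rule on 4 (branches; this branch)]
6. <>~(~q | p), 1   [<>-rule on 2: fresh world 1, 0R1]
7. ~q | p, 1   [~<>-rule on 3 via 0R1]
8. p, 1   [|-rule on 7 (branches; this branch)]
9. ~(~q | p), 2   [<>-rule on 6: fresh world 2, 1R2]
10. q, 2   [~|-rule on 9]
11. ~p, 2   [~|-rule on 9]
Accessibility: 0R0, 0R1, 1R1, 1R2, 2R2
Complete open branch: countermodel on a T-frame, so not valid in T, nor in K (the same frame is also a K-frame).
S4-tableau for the negation ~(<><>~(~q | p) -> <>~(~q | p)):
1. ~(<><>~(~q | p) -> <>~(~q | p)), 0
2. <><>~(~q | p), 0   [~->-rule on 1]
3. ~<>~(~q | p), 0   [~->-rule on 1]
4. ~q | p, 0   [~<>-rule on 3 via 0R0]
5. p, 0   [|-rule on 4 (branches; this branch)]
6. <>~(~q | p), 1   [<>-rule on 2: fresh world 1, 0R1]
7. ~q | p, 1   [~<>-rule on 3 via 0R1]
8. p, 1   [|-rule on 7 (branches; this branch)]
9. ~(~q | p), 2   [<>-rule on 6: fresh world 2, 1R2]
10. q, 2   [~|-rule on 9]
11. ~p, 2   [~|-rule on 9]
12. ~q | p, 2   [~<>-rule on 3 via 0R2]
13. p, 2   [|-rule on 12 (branches; this branch)]
Accessibility: 0R0, 0R1, 0R2, 1R1, 1R2, 2R2
Branch closes: p and ~p both at 2.
Every branch closes (one shown): valid in S4, hence also in S5 (every theorem of S4 is a theorem of S5).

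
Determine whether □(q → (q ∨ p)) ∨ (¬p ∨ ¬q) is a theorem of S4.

Valid

Tableau for the negation ¬(□(q → (q ∨ p)) ∨ (¬p ∨ ¬q)):
1. ¬(□(q → (q ∨ p)) ∨ (¬p ∨ ¬q)), 0
2. ¬□(q → (q ∨ p)), 0
3. ¬(¬p ∨ ¬q), 0
4. p, 0
5. q, 0
6. ¬(q → (q ∨ p)), 1
7. q, 1
8. ¬(q ∨ p), 1
9. ¬q, 1
10. ¬p, 1
Accessibility: 0R0, 0R1, 1R1
Branch closes: q and ¬q both at 1.
Every branch of the negation's tableau closes; the branch above is one of them.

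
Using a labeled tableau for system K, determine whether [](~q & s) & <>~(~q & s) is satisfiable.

1. [](~q & s) & <>~(~q & s), u
2. [](~q & s), u
3. <>~(~q & s), u
4. ~(~q & s), v
5. ~q & s, v
6. ~q, v
7. s, v
8. ~s, v
Accessibility: uRv
Branch closes: s and ~s both at v.
(One branch shown.) All branches close.

Unsatisfiable (every branch closes)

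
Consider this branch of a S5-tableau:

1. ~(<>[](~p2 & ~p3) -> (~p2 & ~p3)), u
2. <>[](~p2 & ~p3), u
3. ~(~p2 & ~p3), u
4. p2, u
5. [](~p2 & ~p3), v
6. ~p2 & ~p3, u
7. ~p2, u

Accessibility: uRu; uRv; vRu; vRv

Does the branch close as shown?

Closed

Both p2 and ~p2 appear at u.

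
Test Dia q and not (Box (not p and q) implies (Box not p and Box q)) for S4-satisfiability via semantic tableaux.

1. Dia q and not (Box (not p and q) implies (Box not p and Box q)), w0
2. Dia q, w0
3. not (Box (not p and q) implies (Box not p and Box q)), w0
4. Box (not p and q), w0
5. not (Box not p and Box q), w0
6. not p and q, w0
7. not p, w0
8. q, w0
9. not Box q, w0
10. q, w1
11. not p and q, w1
12. not p, w1
13. not q, w2
14. not p and q, w2
15. not p, w2
16. q, w2
Accessibility: w0Rw0, w0Rw1, w0Rw2, w1Rw1, w2Rw2
Branch closes: q and not q both at w2.
Every branch closes; the branch above is one of them.

Unsatisfiable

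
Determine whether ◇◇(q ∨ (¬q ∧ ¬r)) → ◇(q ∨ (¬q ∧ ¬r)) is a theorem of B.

Not valid

Tableau for the negation ¬(◇◇(q ∨ (¬q ∧ ¬r)) → ◇(q ∨ (¬q ∧ ¬r))):
1. ¬(◇◇(q ∨ (¬q ∧ ¬r)) → ◇(q ∨ (¬q ∧ ¬r))), w0
2. ◇◇(q ∨ (¬q ∧ ¬r)), w0   [¬→-rule on 1]
3. ¬◇(q ∨ (¬q ∧ ¬r)), w0   [¬→-rule on 1]
4. ¬(q ∨ (¬q ∧ ¬r)), w0   [¬◇-rule on 3 via w0Rw0]
5. ¬q, w0   [¬∨-rule on 4]
6. ¬(¬q ∧ ¬r), w0   [¬∨-rule on 4]
7. r, w0   [¬∧-rule on 6 (branches; this branch)]
8. ◇(q ∨ (¬q ∧ ¬r)), w1   [◇-rule on 2: fresh world w1, w0Rw1]
9. ¬(q ∨ (¬q ∧ ¬r)), w1   [¬◇-rule on 3 via w0Rw1]
10. ¬q, w1   [¬∨-rule on 9]
11. ¬(¬q ∧ ¬r), w1   [¬∨-rule on 9]
12. r, w1   [¬∧-rule on 11 (branches; this branch)]
13. q ∨ (¬q ∧ ¬r), w2   [◇-rule on 8: fresh world w2, w1Rw2]
14. ¬q ∧ ¬r, w2   [∨-rule on 13 (branches; this branch)]
15. ¬q, w2   [∧-rule on 14]
16. ¬r, w2   [∧-rule on 14]
Accessibility: w0Rw0, w0Rw1, w1Rw0, w1Rw1, w1Rw2, w2Rw1, w2Rw2
The negation has an open branch (countermodel exists).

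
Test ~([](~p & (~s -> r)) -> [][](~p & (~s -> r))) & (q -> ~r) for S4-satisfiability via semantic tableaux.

1. ~([](~p & (~s -> r)) -> [][](~p & (~s -> r))) & (q -> ~r), u
2. ~([](~p & (~s -> r)) -> [][](~p & (~s -> r))), u
3. q -> ~r, u
4. [](~p & (~s -> r)), u
5. ~[][](~p & (~s -> r)), u
6. ~p & (~s -> r), u
7. ~p, u
8. ~s -> r, u
9. ~r, u
10. s, u
11. ~[](~p & (~s -> r)), v
12. ~p & (~s -> r), v
13. ~p, v
14. ~s -> r, v
15. r, v
16. ~(~p & (~s -> r)), w
17. ~p & (~s -> r), w
18. ~p, w
19. ~s -> r, w
20. ~(~s -> r), w
21. ~s, w
22. ~r, w
23. r, w
Accessibility: uRu, uRv, uRw, vRv, vRw, wRw
Branch closes: r and ~r both at w.
Every branch closes; the branch above is one of them.

Unsatisfiable (every branch closes)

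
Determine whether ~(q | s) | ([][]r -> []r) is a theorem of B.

Yes, valid

Tableau for the negation ~(~(q | s) | ([][]r -> []r)):
1. ~(~(q | s) | ([][]r -> []r)), 0
2. q | s, 0
3. ~([][]r -> []r), 0
4. [][]r, 0
5. ~[]r, 0
6. []r, 0
7. r, 0
8. s, 0
9. ~r, 1
10. []r, 1
11. r, 1
Accessibility: 0R0, 0R1, 1R0, 1R1
Branch closes: r and ~r both at 1.
All branches of the negation close; one closing branch shown above.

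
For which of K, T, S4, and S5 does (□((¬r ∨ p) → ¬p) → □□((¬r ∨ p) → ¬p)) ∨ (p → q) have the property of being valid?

T, S4, S5

K-tableau for the negation ¬((□((¬r ∨ p) → ¬p) → □□((¬r ∨ p) → ¬p)) ∨ (p → q)):
1. ¬((□((¬r ∨ p) → ¬p) → □□((¬r ∨ p) → ¬p)) ∨ (p → q)), w0
2. ¬(□((¬r ∨ p) → ¬p) → □□((¬r ∨ p) → ¬p)), w0
3. ¬(p → q), w0
4. □((¬r ∨ p) → ¬p), w0
5. ¬□□((¬r ∨ p) → ¬p), w0
6. p, w0
7. ¬q, w0
8. ¬□((¬r ∨ p) → ¬p), w1
9. (¬r ∨ p) → ¬p, w1
10. ¬p, w1
11. ¬((¬r ∨ p) → ¬p), w2
12. ¬r ∨ p, w2
13. p, w2
Accessibility: w0Rw1, w1Rw2
Complete open branch: countermodel on a K-frame, so not valid in K.
T-tableau for the negation ¬((□((¬r ∨ p) → ¬p) → □□((¬r ∨ p) → ¬p)) ∨ (p → q)):
1. ¬((□((¬r ∨ p) → ¬p) → □□((¬r ∨ p) → ¬p)) ∨ (p → q)), w0
2. ¬(□((¬r ∨ p) → ¬p) → □□((¬r ∨ p) → ¬p)), w0
3. ¬(p → q), w0
4. □((¬r ∨ p) → ¬p), w0
5. ¬□□((¬r ∨ p) → ¬p), w0
6. p, w0
7. ¬q, w0
8. (¬r ∨ p) → ¬p, w0
9. ¬(¬r ∨ p), w0
10. r, w0
11. ¬p, w0
Accessibility: w0Rw0
Branch closes: p and ¬p both at w0.
Every branch closes (one shown): valid in T, hence also in S4, S5 (every theorem of T is a theorem of S4 and S5).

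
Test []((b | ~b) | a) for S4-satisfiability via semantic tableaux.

1. []((b | ~b) | a), u
2. (b | ~b) | a, u
3. a, u
Accessibility: uRu

Yes, satisfiable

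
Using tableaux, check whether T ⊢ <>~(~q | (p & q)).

Invalid (countermodel exists)

Tableau for the negation ~<>~(~q | (p & q)):
1. ~<>~(~q | (p & q)), 0
2. ~q | (p & q), 0   [~<>-rule on 1 via 0R0]
3. p & q, 0   [|-rule on 2 (branches; this branch)]
4. p, 0   [&-rule on 3]
5. q, 0   [&-rule on 3]
Accessibility: 0R0
The negation has an open branch (countermodel exists).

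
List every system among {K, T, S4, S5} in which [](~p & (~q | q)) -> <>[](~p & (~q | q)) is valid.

K-tableau for the negation ~([](~p & (~q | q)) -> <>[](~p & (~q | q))):
1. ~([](~p & (~q | q)) -> <>[](~p & (~q | q))), 0
2. [](~p & (~q | q)), 0
3. ~<>[](~p & (~q | q)), 0
Complete open branch: countermodel on a K-frame, so not valid in K.
T-tableau for the negation ~([](~p & (~q | q)) -> <>[](~p & (~q | q))):
1. ~([](~p & (~q | q)) -> <>[](~p & (~q | q))), 0
2. [](~p & (~q | q)), 0
3. ~<>[](~p & (~q | q)), 0
4. ~p & (~q | q), 0
5. ~p, 0
6. ~q | q, 0
7. ~[](~p & (~q | q)), 0
8. q, 0
9. ~(~p & (~q | q)), 1
10. ~p & (~q | q), 1
11. ~p, 1
12. ~q | q, 1
13. ~[](~p & (~q | q)), 1
14. ~(~q | q), 1
15. q, 1
16. ~q, 1
Accessibility: 0R0, 0R1, 1R1
Branch closes: q and ~q both at 1.
Every branch closes (one shown): valid in T, hence also in S4, S5 (every theorem of T is a theorem of S4 and S5).

T, S4, S5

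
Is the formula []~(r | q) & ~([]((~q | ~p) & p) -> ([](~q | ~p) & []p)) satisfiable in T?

No, unsatisfiable

1. []~(r | q) & ~([]((~q | ~p) & p) -> ([](~q | ~p) & []p)), w0
2. []~(r | q), w0
3. ~([]((~q | ~p) & p) -> ([](~q | ~p) & []p)), w0
4. []((~q | ~p) & p), w0
5. ~([](~q | ~p) & []p), w0
6. ~(r | q), w0
7. ~r, w0
8. ~q, w0
9. (~q | ~p) & p, w0
10. ~q | ~p, w0
11. p, w0
12. ~[]p, w0
13. ~p, w1
14. ~(r | q), w1
15. ~r, w1
16. ~q, w1
17. (~q | ~p) & p, w1
18. ~q | ~p, w1
19. p, w1
Accessibility: w0Rw0, w0Rw1, w1Rw1
Branch closes: p and ~p both at w1.
(One branch shown.) All branches close.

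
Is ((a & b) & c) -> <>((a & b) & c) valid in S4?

Yes, valid

Tableau for the negation ~(((a & b) & c) -> <>((a & b) & c)):
1. ~(((a & b) & c) -> <>((a & b) & c)), 0
2. (a & b) & c, 0   [~->-rule on 1]
3. ~<>((a & b) & c), 0   [~->-rule on 1]
4. a & b, 0   [&-rule on 2]
5. c, 0   [&-rule on 2]
6. a, 0   [&-rule on 4]
7. b, 0   [&-rule on 4]
8. ~((a & b) & c), 0   [~<>-rule on 3 via 0R0]
9. ~(a & b), 0   [~&-rule on 8 (branches; this branch)]
10. ~b, 0   [~&-rule on 9 (branches; this branch)]
Accessibility: 0R0
Branch closes: b and ~b both at 0.
All branches of the negation close; one closing branch shown above.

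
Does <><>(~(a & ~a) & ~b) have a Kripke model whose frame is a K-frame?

Satisfiable

1. <><>(~(a & ~a) & ~b), u
2. <>(~(a & ~a) & ~b), v   [<>-rule on 1: fresh world v, uRv]
3. ~(a & ~a) & ~b, w   [<>-rule on 2: fresh world w, vRw]
4. ~(a & ~a), w   [&-rule on 3]
5. ~b, w   [&-rule on 3]
6. a, w   [~&-rule on 4 (branches; this branch)]
Accessibility: uRv, vRw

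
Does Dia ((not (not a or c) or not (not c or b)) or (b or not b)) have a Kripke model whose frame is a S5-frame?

1. Dia ((not (not a or c) or not (not c or b)) or (b or not b)), 0
2. (not (not a or c) or not (not c or b)) or (b or not b), 1
3. b or not b, 1
4. not b, 1
Accessibility: 0R0, 0R1, 1R0, 1R1

Satisfiable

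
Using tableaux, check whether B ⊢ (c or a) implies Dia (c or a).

Tableau for the negation not ((c or a) implies Dia (c or a)):
1. not ((c or a) implies Dia (c or a)), u
2. c or a, u   [neg-implies-rule on 1]
3. not Dia (c or a), u   [neg-implies-rule on 1]
4. not (c or a), u   [neg-Dia-rule on 3 via uRu]
5. not c, u   [neg-or-rule on 4]
6. not a, u   [neg-or-rule on 4]
7. a, u   [or-rule on 2 (branches; this branch)]
Accessibility: uRu
Branch closes: a and not a both at u.
Every branch of the negation's tableau closes; the branch above is one of them.

Yes, valid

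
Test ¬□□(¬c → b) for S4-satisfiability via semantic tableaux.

Yes, satisfiable

1. ¬□□(¬c → b), u
2. ¬□(¬c → b), v
3. ¬(¬c → b), w
4. ¬c, w
5. ¬b, w
Accessibility: uRu, uRv, uRw, vRv, vRw, wRw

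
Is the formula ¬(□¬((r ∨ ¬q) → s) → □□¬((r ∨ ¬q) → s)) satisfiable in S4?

1. ¬(□¬((r ∨ ¬q) → s) → □□¬((r ∨ ¬q) → s)), 0
2. □¬((r ∨ ¬q) → s), 0
3. ¬□□¬((r ∨ ¬q) → s), 0
4. ¬((r ∨ ¬q) → s), 0
5. r ∨ ¬q, 0
6. ¬s, 0
7. ¬q, 0
8. ¬□¬((r ∨ ¬q) → s), 1
9. ¬((r ∨ ¬q) → s), 1
10. r ∨ ¬q, 1
11. ¬s, 1
12. ¬q, 1
13. (r ∨ ¬q) → s, 2
14. ¬((r ∨ ¬q) → s), 2
15. r ∨ ¬q, 2
16. ¬s, 2
17. ¬(r ∨ ¬q), 2
18. ¬r, 2
19. q, 2
20. ¬q, 2
Accessibility: 0R0, 0R1, 0R2, 1R1, 1R2, 2R2
Branch closes: q and ¬q both at 2.
(One branch shown.) All branches close.

Unsatisfiable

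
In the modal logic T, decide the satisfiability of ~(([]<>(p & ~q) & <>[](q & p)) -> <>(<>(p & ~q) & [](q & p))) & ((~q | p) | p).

Unsatisfiable (every branch closes)

1. ~(([]<>(p & ~q) & <>[](q & p)) -> <>(<>(p & ~q) & [](q & p))) & ((~q | p) | p), 0
2. ~(([]<>(p & ~q) & <>[](q & p)) -> <>(<>(p & ~q) & [](q & p))), 0   [&-rule on 1]
3. (~q | p) | p, 0   [&-rule on 1]
4. []<>(p & ~q) & <>[](q & p), 0   [~->-rule on 2]
5. ~<>(<>(p & ~q) & [](q & p)), 0   [~->-rule on 2]
6. []<>(p & ~q), 0   [&-rule on 4]
7. <>[](q & p), 0   [&-rule on 4]
8. ~(<>(p & ~q) & [](q & p)), 0   [~<>-rule on 5 via 0R0]
9. <>(p & ~q), 0   [[]-rule on 6 via 0R0]
10. ~q | p, 0   [|-rule on 3 (branches; this branch)]
11. ~[](q & p), 0   [~&-rule on 8 (branches; this branch)]
12. p, 0   [|-rule on 10 (branches; this branch)]
13. [](q & p), 1   [<>-rule on 7: fresh world 1, 0R1]
14. ~(<>(p & ~q) & [](q & p)), 1   [~<>-rule on 5 via 0R1]
15. <>(p & ~q), 1   [[]-rule on 6 via 0R1]
16. q & p, 1   [[]-rule on 13 via 1R1]
17. q, 1   [&-rule on 16]
18. p, 1   [&-rule on 16]
19. ~<>(p & ~q), 1   [~&-rule on 14 (branches; this branch)]
20. ~(p & ~q), 1   [~<>-rule on 19 via 1R1]
21. p & ~q, 2   [<>-rule on 9: fresh world 2, 0R2]
22. p, 2   [&-rule on 21]
23. ~q, 2   [&-rule on 21]
24. ~(<>(p & ~q) & [](q & p)), 2   [~<>-rule on 5 via 0R2]
25. <>(p & ~q), 2   [[]-rule on 6 via 0R2]
26. ~[](q & p), 2   [~&-rule on 24 (branches; this branch)]
27. ~(q & p), 3   [~[]-rule on 11: fresh world 3, 0R3]
28. ~(<>(p & ~q) & [](q & p)), 3   [~<>-rule on 5 via 0R3]
29. <>(p & ~q), 3   [[]-rule on 6 via 0R3]
30. ~p, 3   [~&-rule on 27 (branches; this branch)]
31. ~<>(p & ~q), 3   [~&-rule on 28 (branches; this branch)]
32. ~(p & ~q), 3   [~<>-rule on 31 via 3R3]
33. q, 3   [~&-rule on 32 (branches; this branch)]
34. p & ~q, 4   [<>-rule on 15: fresh world 4, 1R4]
35. p, 4   [&-rule on 34]
36. ~q, 4   [&-rule on 34]
37. q & p, 4   [[]-rule on 13 via 1R4]
38. q, 4   [&-rule on 37]
Accessibility: 0R0, 0R1, 0R2, 0R3, 1R1, 1R4, 2R2, 3R3, 4R4
Branch closes: q and ~q both at 4.
(One branch shown.) All branches close.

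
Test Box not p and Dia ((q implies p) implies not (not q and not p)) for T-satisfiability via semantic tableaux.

Satisfiable

1. Box not p and Dia ((q implies p) implies not (not q and not p)), w0
2. Box not p, w0
3. Dia ((q implies p) implies not (not q and not p)), w0
4. not p, w0
5. (q implies p) implies not (not q and not p), w1
6. not p, w1
7. not (not q and not p), w1
8. q, w1
Accessibility: w0Rw0, w0Rw1, w1Rw1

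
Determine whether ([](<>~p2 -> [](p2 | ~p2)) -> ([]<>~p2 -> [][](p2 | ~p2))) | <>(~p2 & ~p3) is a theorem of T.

Valid

Tableau for the negation ~(([](<>~p2 -> [](p2 | ~p2)) -> ([]<>~p2 -> [][](p2 | ~p2))) | <>(~p2 & ~p3)):
1. ~(([](<>~p2 -> [](p2 | ~p2)) -> ([]<>~p2 -> [][](p2 | ~p2))) | <>(~p2 & ~p3)), w0
2. ~([](<>~p2 -> [](p2 | ~p2)) -> ([]<>~p2 -> [][](p2 | ~p2))), w0
3. ~<>(~p2 & ~p3), w0
4. [](<>~p2 -> [](p2 | ~p2)), w0
5. ~([]<>~p2 -> [][](p2 | ~p2)), w0
6. []<>~p2, w0
7. ~[][](p2 | ~p2), w0
8. ~(~p2 & ~p3), w0
9. <>~p2 -> [](p2 | ~p2), w0
10. <>~p2, w0
11. p3, w0
12. [](p2 | ~p2), w0
13. p2 | ~p2, w0
14. ~p2, w0
15. ~[](p2 | ~p2), w1
16. ~(~p2 & ~p3), w1
17. <>~p2 -> [](p2 | ~p2), w1
18. <>~p2, w1
19. p2 | ~p2, w1
20. p3, w1
21. ~<>~p2, w1
22. p2, w1
23. ~p2, w2
24. ~(~p2 & ~p3), w2
25. <>~p2 -> [](p2 | ~p2), w2
26. <>~p2, w2
27. p2 | ~p2, w2
28. p3, w2
29. [](p2 | ~p2), w2
30. ~(p2 | ~p2), w3
31. ~p2, w3
32. p2, w3
Accessibility: w0Rw0, w0Rw1, w0Rw2, w1Rw1, w1Rw3, w2Rw2, w3Rw3
Branch closes: p2 and ~p2 both at w3.
Every branch of the negation's tableau closes; the branch above is one of them.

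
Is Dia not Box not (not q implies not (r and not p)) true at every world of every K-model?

Not valid

Tableau for the negation not Dia not Box not (not q implies not (r and not p)):
1. not Dia not Box not (not q implies not (r and not p)), u
The negation has an open branch (countermodel exists).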